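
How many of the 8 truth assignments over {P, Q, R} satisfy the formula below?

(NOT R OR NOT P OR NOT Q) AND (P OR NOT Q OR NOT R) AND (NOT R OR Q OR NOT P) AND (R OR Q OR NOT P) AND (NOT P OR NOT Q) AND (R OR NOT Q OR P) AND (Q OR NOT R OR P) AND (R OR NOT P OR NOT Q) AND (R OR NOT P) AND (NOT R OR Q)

There are 2^3 = 8 truth assignments over (P, Q, R).
Check each against the 10 clauses (columns in the order P, Q, R):
  F F F  ✓ satisfies all
  F F T  ✗ fails (Q OR NOT R OR P)
  F T F  ✗ fails (R OR NOT Q OR P)
  F T T  ✗ fails (P OR NOT Q OR NOT R)
  T F F  ✗ fails (R OR Q OR NOT P)
  T F T  ✗ fails (NOT R OR Q OR NOT P)
  T T F  ✗ fails (NOT P OR NOT Q)
  T T T  ✗ fails (NOT R OR NOT P OR NOT Q)
1 of the 8 rows is a model.

1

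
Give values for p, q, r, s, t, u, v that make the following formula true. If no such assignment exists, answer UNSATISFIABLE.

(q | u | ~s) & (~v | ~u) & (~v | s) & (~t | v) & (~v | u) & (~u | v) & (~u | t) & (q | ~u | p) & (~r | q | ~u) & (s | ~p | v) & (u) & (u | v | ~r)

Unit clause (u) forces u = 1.
Unit clause (~v) forces v = 0.
Now (v) is unsatisfied and unit — conflict.

UNSATISFIABLE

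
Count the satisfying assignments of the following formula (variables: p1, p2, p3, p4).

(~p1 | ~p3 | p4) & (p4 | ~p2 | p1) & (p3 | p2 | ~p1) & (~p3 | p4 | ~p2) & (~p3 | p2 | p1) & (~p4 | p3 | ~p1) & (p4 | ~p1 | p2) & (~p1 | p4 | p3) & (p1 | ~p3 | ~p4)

5

There are 2^4 = 16 truth assignments over (p1, p2, p3, p4).
Check each against the 9 clauses (columns in the order p1, p2, p3, p4):
  F F F F  ✓ satisfies all
  F F F T  ✓ satisfies all
  F F T F  ✗ fails (~p3 | p2 | p1)
  F F T T  ✗ fails (~p3 | p2 | p1)
  F T F F  ✗ fails (p4 | ~p2 | p1)
  F T F T  ✓ satisfies all
  F T T F  ✗ fails (p4 | ~p2 | p1)
  F T T T  ✗ fails (p1 | ~p3 | ~p4)
  T F F F  ✗ fails (p3 | p2 | ~p1)
  T F F T  ✗ fails (p3 | p2 | ~p1)
  T F T F  ✗ fails (~p1 | ~p3 | p4)
  T F T T  ✓ satisfies all
  T T F F  ✗ fails (~p1 | p4 | p3)
  T T F T  ✗ fails (~p4 | p3 | ~p1)
  T T T F  ✗ fails (~p1 | ~p3 | p4)
  T T T T  ✓ satisfies all
5 of the 16 rows are models.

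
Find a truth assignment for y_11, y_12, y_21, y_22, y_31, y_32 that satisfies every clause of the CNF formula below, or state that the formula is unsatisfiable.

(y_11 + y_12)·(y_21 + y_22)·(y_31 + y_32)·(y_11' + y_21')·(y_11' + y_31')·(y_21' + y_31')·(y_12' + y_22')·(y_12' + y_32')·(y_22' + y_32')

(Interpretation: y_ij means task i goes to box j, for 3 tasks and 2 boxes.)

UNSATISFIABLE

Suppose y_11 = 1.
The clause (y_21') is unit, so y_21 = 0.
The clause (y_22) is unit, so y_22 = 1.
The clause (y_31') is unit, so y_31 = 0.
The clause (y_32) is unit, so y_32 = 1.
Now (y_32') is unsatisfied and unit — conflict.
Undo y_11 and try y_11 = 0.
The clause (y_12) is unit, so y_12 = 1.
The clause (y_22') is unit, so y_22 = 0.
The clause (y_21) is unit, so y_21 = 1.
The clause (y_31') is unit, so y_31 = 0.
The clause (y_32) is unit, so y_32 = 1.
Now (y_32') is unsatisfied and unit — conflict.
Either choice for y_11 ends in contradiction.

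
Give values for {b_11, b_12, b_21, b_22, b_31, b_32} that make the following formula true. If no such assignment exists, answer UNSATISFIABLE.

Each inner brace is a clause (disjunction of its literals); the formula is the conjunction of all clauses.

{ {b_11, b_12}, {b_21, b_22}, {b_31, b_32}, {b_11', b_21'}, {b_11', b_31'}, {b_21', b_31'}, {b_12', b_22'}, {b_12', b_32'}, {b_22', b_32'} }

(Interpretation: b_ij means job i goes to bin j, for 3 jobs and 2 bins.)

Suppose b_11 = 1.
Unit clause (b_21') forces b_21 = 0.
Unit clause (b_22) forces b_22 = 1.
Unit clause (b_31') forces b_31 = 0.
Unit clause (b_32) forces b_32 = 1.
But (b_32') is also a unit clause — contradiction.
So b_11 must be the other value — set b_11 = 0.
Unit clause (b_12) forces b_12 = 1.
Unit clause (b_22') forces b_22 = 0.
Unit clause (b_21) forces b_21 = 1.
Unit clause (b_31') forces b_31 = 0.
Unit clause (b_32) forces b_32 = 1.
But (b_32') is also a unit clause — contradiction.
Either choice for b_11 ends in contradiction.

UNSATISFIABLE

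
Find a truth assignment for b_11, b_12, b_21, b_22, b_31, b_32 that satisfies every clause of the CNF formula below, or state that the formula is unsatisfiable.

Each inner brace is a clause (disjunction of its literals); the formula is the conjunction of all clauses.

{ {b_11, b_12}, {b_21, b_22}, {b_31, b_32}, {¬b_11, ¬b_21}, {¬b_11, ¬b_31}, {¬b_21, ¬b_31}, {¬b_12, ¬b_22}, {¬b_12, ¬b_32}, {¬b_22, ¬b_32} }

Try b_11 = True.
(¬b_21) alone gives b_21 = False.
(b_22) alone gives b_22 = True.
(¬b_31) alone gives b_31 = False.
(b_32) alone gives b_32 = True.
Now (¬b_32) is unsatisfied and unit — conflict.
That branch fails; take b_11 = False instead.
(b_12) alone gives b_12 = True.
(¬b_22) alone gives b_22 = False.
(b_21) alone gives b_21 = True.
(¬b_31) alone gives b_31 = False.
(b_32) alone gives b_32 = True.
Now (¬b_32) is unsatisfied and unit — conflict.
Either choice for b_11 ends in contradiction.

UNSATISFIABLE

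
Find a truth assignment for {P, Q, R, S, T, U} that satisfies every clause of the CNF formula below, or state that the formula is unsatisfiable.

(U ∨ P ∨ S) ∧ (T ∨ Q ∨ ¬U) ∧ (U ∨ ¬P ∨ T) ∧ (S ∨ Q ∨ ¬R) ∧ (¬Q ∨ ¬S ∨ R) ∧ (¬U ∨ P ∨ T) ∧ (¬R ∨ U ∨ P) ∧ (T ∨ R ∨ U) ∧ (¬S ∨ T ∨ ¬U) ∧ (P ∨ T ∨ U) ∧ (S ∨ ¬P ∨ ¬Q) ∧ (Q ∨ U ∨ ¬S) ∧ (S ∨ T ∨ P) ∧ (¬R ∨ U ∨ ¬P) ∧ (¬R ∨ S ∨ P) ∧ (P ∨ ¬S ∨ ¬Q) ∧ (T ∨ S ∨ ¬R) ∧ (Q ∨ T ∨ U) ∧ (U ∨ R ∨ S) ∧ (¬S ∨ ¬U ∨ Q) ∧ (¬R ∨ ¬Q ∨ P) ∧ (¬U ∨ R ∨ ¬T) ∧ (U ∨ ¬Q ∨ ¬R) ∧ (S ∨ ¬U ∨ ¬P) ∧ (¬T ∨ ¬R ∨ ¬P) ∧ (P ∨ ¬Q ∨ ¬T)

Suppose U = True.
Suppose T = True.
Unit clause (R) forces R = True.
Unit clause (¬P) forces P = False.
Unit clause (S) forces S = True.
Unit clause (¬Q) forces Q = False.
But (Q) is also a unit clause — contradiction.
Undo T and try T = False.
Unit clause (Q) forces Q = True.
Unit clause (P) forces P = True.
Unit clause (¬S) forces S = False.
But (S) is also a unit clause — contradiction.
Neither T = True nor T = False works.
Undo U and try U = False.
Suppose P = True.
Unit clause (T) forces T = True.
Unit clause (¬R) forces R = False.
Unit clause (S) forces S = True.
Unit clause (¬Q) forces Q = False.
But (Q) is also a unit clause — contradiction.
Undo P and try P = False.
Unit clause (S) forces S = True.
Unit clause (¬R) forces R = False.
Unit clause (¬Q) forces Q = False.
But (Q) is also a unit clause — contradiction.
Neither P = True nor P = False works.
Neither U = True nor U = False works.

UNSATISFIABLE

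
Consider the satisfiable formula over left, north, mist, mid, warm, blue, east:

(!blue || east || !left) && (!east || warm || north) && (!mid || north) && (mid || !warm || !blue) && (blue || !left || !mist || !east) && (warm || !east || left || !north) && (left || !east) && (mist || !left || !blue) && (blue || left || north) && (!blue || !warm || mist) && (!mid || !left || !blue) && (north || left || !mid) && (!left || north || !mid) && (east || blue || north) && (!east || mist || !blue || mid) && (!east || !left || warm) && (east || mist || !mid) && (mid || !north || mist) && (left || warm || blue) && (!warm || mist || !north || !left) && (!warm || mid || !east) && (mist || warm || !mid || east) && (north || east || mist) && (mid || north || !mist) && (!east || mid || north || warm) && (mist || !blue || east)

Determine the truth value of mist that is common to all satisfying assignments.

Suppose mist = false.
Suppose mid = false.
Unit clause (!north) forces north = false.
Unit clause (east) forces east = true.
Unit clause (warm) forces warm = true.
Now (!warm) is unsatisfied and unit — conflict.
Backtrack on mid: now try mid = true.
Unit clause (north) forces north = true.
Unit clause (east) forces east = true.
Unit clause (left) forces left = true.
Unit clause (!blue) forces blue = false.
Unit clause (warm) forces warm = true.
Now (!warm) is unsatisfied and unit — conflict.
Neither mid = true nor mid = false works.
So every satisfying assignment has mist = True.

True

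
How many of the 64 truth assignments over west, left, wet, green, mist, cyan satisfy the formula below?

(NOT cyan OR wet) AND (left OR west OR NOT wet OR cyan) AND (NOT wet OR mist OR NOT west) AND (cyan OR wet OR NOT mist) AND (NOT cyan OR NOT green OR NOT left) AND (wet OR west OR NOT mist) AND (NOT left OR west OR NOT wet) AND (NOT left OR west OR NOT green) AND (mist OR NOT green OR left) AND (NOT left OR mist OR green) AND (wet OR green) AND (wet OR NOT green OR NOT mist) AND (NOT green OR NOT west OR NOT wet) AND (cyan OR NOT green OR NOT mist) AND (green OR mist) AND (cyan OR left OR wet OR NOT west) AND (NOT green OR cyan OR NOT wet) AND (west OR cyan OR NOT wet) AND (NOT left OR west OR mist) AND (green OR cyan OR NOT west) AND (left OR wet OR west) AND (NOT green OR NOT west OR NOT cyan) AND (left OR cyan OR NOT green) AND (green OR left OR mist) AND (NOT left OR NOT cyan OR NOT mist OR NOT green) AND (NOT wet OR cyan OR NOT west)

There are 2^6 = 64 truth assignments over (west, left, wet, green, mist, cyan).
Split on left. With left = true, the clauses containing left are satisfied and NOT left drops from the rest; 2 of the 2^5 = 32 assignments to the other variables satisfy what remains.
With left = false, by the same count on the reduced clause set, 3 assignments work.
Total: 2 + 3 = 5.

5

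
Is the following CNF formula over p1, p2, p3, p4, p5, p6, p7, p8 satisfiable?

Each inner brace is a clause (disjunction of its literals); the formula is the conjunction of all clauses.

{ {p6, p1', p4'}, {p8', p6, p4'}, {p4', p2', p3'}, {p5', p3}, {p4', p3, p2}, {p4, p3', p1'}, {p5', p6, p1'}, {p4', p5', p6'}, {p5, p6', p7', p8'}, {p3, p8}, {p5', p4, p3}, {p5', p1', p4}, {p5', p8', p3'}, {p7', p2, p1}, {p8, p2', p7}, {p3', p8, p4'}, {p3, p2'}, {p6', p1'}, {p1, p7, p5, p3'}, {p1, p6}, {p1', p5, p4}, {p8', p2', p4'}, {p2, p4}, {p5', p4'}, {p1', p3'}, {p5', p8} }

Branch on p5: set p5 = 0.
Branch on p3: set p3 = 1.
Unit clause (p1') forces p1 = 0.
Unit clause (p7) forces p7 = 1.
Unit clause (p2) forces p2 = 1.
Unit clause (p4') forces p4 = 0.
Unit clause (p6) forces p6 = 1.
Unit clause (p8') forces p8 = 0.
This assignment satisfies each clause.
A satisfying assignment: p1=0; p2=1; p3=1; p4=0; p5=0; p6=1; p7=1; p8=0.

Satisfiable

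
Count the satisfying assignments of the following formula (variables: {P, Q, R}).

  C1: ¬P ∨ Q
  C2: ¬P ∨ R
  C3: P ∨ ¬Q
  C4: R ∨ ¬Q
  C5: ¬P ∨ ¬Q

There are 2^3 = 8 truth assignments over (P, Q, R).
Split on R. With R = True, the clauses containing R are satisfied and ¬R drops from the rest; 1 of the 2^2 = 4 assignments to the other variables satisfy what remains.
With R = False, by the same count on the reduced clause set, 1 assignment works.
Total: 1 + 1 = 2.

2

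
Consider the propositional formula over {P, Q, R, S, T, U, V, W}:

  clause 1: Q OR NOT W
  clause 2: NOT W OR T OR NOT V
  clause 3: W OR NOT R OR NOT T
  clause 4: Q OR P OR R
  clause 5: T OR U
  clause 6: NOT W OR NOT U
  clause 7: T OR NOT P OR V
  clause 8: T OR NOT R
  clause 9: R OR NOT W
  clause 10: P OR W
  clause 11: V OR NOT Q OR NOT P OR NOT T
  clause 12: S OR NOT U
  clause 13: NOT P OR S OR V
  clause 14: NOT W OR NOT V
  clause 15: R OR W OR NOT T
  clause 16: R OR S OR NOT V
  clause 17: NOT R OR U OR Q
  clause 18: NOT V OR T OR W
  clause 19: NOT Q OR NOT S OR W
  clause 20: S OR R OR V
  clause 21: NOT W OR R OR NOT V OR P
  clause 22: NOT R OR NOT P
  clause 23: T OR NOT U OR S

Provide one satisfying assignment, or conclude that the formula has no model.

Suppose Q = true.
Suppose T = true.
Suppose W = true.
Unit clause (NOT U) forces U = false.
Unit clause (R) forces R = true.
Unit clause (NOT V) forces V = false.
Unit clause (NOT P) forces P = false.
No clause remains; S is free.

P ↦ false,  Q ↦ true,  R ↦ true,  S ↦ true,  T ↦ true,  U ↦ false,  V ↦ false,  W ↦ true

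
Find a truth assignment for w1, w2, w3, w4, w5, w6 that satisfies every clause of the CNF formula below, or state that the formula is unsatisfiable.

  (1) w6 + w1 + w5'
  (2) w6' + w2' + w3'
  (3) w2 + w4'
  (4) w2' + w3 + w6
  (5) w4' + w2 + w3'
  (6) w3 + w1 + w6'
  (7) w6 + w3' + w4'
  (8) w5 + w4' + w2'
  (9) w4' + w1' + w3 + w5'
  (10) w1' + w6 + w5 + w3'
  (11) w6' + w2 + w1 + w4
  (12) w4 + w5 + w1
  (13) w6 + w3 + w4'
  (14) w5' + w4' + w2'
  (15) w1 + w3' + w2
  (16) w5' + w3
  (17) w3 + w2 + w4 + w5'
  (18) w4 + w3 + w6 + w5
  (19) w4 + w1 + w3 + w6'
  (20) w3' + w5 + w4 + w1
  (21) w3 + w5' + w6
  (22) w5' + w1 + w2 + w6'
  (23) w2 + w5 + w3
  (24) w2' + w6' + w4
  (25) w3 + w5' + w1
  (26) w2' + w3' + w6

w1 ↦ 1; w2 ↦ 0; w3 ↦ 1; w4 ↦ 0; w5 ↦ 1; w6 ↦ 0

Try w2 = 0.
The clause (w4') is unit, so w4 = 0.
Try w6 = 0.
Try w1 = 1.
Try w5 = 1.
The clause (w3) is unit, so w3 = 1.
All clauses are satisfied.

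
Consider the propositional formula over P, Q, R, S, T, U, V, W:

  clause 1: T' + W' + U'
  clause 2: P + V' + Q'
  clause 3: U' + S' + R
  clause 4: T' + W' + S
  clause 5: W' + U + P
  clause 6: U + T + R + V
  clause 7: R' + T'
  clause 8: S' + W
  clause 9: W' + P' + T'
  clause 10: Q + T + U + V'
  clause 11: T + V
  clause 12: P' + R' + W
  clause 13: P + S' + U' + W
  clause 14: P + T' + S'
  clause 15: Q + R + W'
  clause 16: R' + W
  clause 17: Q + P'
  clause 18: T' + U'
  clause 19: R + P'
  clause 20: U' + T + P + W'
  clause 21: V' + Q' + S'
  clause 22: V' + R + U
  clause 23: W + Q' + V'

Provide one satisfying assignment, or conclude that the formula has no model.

Suppose R = 0.
(P') alone gives P = 0.
Suppose V = 0.
(T) alone gives T = 1.
(S') alone gives S = 0.
(W') alone gives W = 0.
(U') alone gives U = 0.
All clauses hold; Q can take either value.

P ↦ 0; Q ↦ 0; R ↦ 0; S ↦ 0; T ↦ 1; U ↦ 0; V ↦ 0; W ↦ 0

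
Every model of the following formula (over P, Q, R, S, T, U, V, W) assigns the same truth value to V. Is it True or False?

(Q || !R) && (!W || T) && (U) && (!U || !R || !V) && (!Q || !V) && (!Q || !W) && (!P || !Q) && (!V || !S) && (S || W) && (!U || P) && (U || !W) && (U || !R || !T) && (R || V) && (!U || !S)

True

Suppose V = false.
From the singleton clause (U), U = true.
From the singleton clause (P), P = true.
From the singleton clause (!Q), Q = false.
From the singleton clause (!R), R = false.
Now (R) is unsatisfied and unit — conflict.
So every satisfying assignment has V = True.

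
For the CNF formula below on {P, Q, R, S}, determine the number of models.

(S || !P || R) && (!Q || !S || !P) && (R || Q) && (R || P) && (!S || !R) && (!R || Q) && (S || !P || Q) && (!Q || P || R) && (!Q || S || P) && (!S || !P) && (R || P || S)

There are 2^4 = 16 truth assignments over (P, Q, R, S).
Split on P. With P = true, the clauses containing P are satisfied and !P drops from the rest; 1 of the 2^3 = 8 assignments to the other variables satisfy what remains.
With P = false, by the same count on the reduced clause set, 0 assignments work.
(One model: P=T, Q=T, R=T, S=F.)
Total: 1 + 0 = 1.

1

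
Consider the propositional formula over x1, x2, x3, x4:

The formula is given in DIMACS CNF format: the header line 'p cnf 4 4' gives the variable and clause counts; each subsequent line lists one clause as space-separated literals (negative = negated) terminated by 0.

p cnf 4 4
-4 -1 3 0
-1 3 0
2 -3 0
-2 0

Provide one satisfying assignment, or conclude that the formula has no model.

Unit clause (¬x2) forces x2 = False.
Unit clause (¬x3) forces x3 = False.
Unit clause (¬x1) forces x1 = False.
All clauses hold; x4 can take either value.

x1=False,  x2=False,  x3=False,  x4=False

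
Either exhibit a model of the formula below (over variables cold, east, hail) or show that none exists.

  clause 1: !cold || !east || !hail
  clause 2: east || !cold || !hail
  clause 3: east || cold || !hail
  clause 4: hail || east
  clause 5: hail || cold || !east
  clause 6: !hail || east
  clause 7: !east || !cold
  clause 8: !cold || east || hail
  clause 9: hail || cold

cold: false,  east: true,  hail: true

Branch on hail: set hail = true.
From the singleton clause (east), east = true.
From the singleton clause (!cold), cold = false.
Every clause now holds.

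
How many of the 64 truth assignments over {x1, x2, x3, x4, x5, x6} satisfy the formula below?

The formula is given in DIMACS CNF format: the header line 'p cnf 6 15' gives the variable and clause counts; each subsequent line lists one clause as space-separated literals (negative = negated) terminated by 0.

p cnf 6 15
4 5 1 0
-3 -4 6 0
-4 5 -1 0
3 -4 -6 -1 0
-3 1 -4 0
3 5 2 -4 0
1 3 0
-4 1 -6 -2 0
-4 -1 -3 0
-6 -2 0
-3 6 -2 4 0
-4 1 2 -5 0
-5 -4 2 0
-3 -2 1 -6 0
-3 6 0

There are 2^6 = 64 truth assignments over (x1, x2, x3, x4, x5, x6).
Split on x4. With x4 = True, the clauses containing x4 are satisfied and ¬x4 drops from the rest; 1 of the 2^5 = 32 assignments to the other variables satisfy what remains.
With x4 = False, by the same count on the reduced clause set, 9 assignments work.
(One model: x1=F, x2=F, x3=T, x4=F, x5=T, x6=T.)
Total: 1 + 9 = 10.

10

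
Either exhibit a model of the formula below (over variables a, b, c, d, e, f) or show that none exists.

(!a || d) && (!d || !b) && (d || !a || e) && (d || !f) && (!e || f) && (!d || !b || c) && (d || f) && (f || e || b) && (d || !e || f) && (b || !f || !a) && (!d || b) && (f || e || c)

UNSATISFIABLE

Case a = false:
Case d = false:
(!f) alone gives f = false.
That conflicts with the unit clause (f).
Undo d and try d = true.
(!b) alone gives b = false.
That conflicts with the unit clause (b).
Neither d = true nor d = false works.
Undo a and try a = true.
(d) alone gives d = true.
(!b) alone gives b = false.
That conflicts with the unit clause (b).
Neither a = true nor a = false works.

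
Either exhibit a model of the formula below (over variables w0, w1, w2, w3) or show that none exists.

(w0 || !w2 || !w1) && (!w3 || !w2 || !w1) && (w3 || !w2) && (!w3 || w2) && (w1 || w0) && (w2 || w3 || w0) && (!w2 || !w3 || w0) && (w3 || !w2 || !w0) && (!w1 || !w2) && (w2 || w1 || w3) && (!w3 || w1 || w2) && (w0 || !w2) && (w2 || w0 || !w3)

w0: true,  w1: true,  w2: false,  w3: false

Suppose w3 = false.
From the singleton clause (!w2), w2 = false.
From the singleton clause (w0), w0 = true.
From the singleton clause (w1), w1 = true.
All clauses are satisfied.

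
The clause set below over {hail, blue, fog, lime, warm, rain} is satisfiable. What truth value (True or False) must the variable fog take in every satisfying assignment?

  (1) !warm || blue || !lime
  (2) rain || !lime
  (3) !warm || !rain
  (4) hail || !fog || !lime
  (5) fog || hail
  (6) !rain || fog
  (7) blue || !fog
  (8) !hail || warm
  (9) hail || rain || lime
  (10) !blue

Suppose fog = true.
From the singleton clause (blue), blue = true.
Now (!blue) is unsatisfied and unit — conflict.
So every satisfying assignment has fog = False.

False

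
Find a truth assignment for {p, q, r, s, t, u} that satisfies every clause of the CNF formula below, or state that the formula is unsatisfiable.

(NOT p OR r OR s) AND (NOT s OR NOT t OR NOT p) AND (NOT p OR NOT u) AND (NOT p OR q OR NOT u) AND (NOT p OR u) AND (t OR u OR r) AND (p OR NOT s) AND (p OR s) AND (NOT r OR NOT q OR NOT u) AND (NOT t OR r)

Suppose p = false.
Unit clause (NOT s) forces s = false.
That conflicts with the unit clause (s).
Undo p and try p = true.
Unit clause (NOT u) forces u = false.
That conflicts with the unit clause (u).
Either choice for p ends in contradiction.

UNSATISFIABLE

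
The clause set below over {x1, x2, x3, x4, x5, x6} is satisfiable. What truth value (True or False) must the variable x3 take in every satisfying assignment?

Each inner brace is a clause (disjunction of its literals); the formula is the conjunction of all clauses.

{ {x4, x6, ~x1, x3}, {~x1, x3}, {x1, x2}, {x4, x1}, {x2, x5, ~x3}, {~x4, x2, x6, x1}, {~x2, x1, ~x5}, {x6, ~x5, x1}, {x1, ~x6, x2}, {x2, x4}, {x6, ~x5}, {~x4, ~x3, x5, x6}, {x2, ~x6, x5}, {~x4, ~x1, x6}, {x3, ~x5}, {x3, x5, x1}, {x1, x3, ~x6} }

Suppose x3 = 0.
Unit clause (~x1) forces x1 = 0.
Unit clause (x2) forces x2 = 1.
Unit clause (x4) forces x4 = 1.
Unit clause (~x5) forces x5 = 0.
Now (x5) is unsatisfied and unit — conflict.
So every satisfying assignment has x3 = True.

True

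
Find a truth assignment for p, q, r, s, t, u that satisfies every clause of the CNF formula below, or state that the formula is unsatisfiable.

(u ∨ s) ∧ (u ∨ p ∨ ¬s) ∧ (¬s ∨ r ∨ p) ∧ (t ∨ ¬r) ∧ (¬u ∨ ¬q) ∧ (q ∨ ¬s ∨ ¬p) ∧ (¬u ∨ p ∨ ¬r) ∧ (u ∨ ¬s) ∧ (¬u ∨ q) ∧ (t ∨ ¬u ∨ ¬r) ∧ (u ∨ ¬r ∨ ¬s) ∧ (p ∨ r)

UNSATISFIABLE

Try u = True.
The clause (¬q) is unit, so q = False.
Now (q) is unsatisfied and unit — conflict.
So u must be the other value — set u = False.
The clause (s) is unit, so s = True.
Now (¬s) is unsatisfied and unit — conflict.
Either choice for u ends in contradiction.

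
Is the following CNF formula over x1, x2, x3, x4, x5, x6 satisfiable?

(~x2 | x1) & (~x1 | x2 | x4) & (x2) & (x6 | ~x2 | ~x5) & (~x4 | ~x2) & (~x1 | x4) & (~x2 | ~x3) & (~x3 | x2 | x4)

Unit clause (x2) forces x2 = 1.
Unit clause (x1) forces x1 = 1.
Unit clause (~x4) forces x4 = 0.
But (x4) is also a unit clause — contradiction.
No assignment satisfies every clause.

No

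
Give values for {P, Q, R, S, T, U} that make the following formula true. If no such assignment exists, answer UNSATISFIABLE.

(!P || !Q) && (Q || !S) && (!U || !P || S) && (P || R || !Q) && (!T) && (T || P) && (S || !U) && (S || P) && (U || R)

The clause (!T) is unit, so T = false.
The clause (P) is unit, so P = true.
The clause (!Q) is unit, so Q = false.
The clause (!S) is unit, so S = false.
The clause (!U) is unit, so U = false.
The clause (R) is unit, so R = true.
Every clause now holds.

P ↦ true, Q ↦ false, R ↦ true, S ↦ false, T ↦ false, U ↦ false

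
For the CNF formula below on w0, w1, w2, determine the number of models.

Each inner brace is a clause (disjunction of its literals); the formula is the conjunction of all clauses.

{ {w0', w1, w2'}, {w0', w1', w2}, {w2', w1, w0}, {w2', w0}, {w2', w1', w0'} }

There are 2^3 = 8 truth assignments over (w0, w1, w2).
Check each against the 5 clauses (columns in the order w0, w1, w2):
  F F F  ✓ satisfies all
  F F T  ✗ fails (w2' + w1 + w0)
  F T F  ✓ satisfies all
  F T T  ✗ fails (w2' + w0)
  T F F  ✓ satisfies all
  T F T  ✗ fails (w0' + w1 + w2')
  T T F  ✗ fails (w0' + w1' + w2)
  T T T  ✗ fails (w2' + w1' + w0')
3 of the 8 rows are models.

3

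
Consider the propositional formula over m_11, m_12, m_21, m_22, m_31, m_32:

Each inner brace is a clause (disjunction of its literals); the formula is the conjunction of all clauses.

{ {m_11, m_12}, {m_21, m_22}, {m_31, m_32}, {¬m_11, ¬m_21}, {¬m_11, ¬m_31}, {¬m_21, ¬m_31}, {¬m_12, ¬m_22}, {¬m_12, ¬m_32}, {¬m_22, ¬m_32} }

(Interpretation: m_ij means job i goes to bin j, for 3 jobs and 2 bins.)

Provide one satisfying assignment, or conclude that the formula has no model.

UNSATISFIABLE

Case m_11 = True:
From the singleton clause (¬m_21), m_21 = False.
From the singleton clause (m_22), m_22 = True.
From the singleton clause (¬m_31), m_31 = False.
From the singleton clause (m_32), m_32 = True.
Now (¬m_32) is unsatisfied and unit — conflict.
Backtrack on m_11: now try m_11 = False.
From the singleton clause (m_12), m_12 = True.
From the singleton clause (¬m_22), m_22 = False.
From the singleton clause (m_21), m_21 = True.
From the singleton clause (¬m_31), m_31 = False.
From the singleton clause (m_32), m_32 = True.
Now (¬m_32) is unsatisfied and unit — conflict.
Either choice for m_11 ends in contradiction.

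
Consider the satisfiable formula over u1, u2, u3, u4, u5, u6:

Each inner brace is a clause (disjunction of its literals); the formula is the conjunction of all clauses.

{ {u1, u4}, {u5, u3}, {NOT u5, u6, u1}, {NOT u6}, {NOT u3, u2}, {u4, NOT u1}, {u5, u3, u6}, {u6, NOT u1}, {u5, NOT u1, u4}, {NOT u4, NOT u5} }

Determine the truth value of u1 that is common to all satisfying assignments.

False

Suppose u1 = true.
(NOT u6) alone gives u6 = false.
But (u6) is also a unit clause — contradiction.
So every satisfying assignment has u1 = False.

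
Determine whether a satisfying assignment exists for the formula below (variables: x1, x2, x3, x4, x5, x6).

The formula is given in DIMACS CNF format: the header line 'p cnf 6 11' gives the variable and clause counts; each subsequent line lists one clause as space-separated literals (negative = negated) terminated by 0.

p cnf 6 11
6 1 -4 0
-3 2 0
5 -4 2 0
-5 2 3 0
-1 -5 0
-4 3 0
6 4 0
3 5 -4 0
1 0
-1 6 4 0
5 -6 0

Yes

From the singleton clause (x1), x1 = True.
From the singleton clause (¬x5), x5 = False.
From the singleton clause (¬x6), x6 = False.
From the singleton clause (x4), x4 = True.
From the singleton clause (x2), x2 = True.
From the singleton clause (x3), x3 = True.
All clauses are satisfied.
A satisfying assignment: x1: True,  x2: True,  x3: True,  x4: True,  x5: False,  x6: False.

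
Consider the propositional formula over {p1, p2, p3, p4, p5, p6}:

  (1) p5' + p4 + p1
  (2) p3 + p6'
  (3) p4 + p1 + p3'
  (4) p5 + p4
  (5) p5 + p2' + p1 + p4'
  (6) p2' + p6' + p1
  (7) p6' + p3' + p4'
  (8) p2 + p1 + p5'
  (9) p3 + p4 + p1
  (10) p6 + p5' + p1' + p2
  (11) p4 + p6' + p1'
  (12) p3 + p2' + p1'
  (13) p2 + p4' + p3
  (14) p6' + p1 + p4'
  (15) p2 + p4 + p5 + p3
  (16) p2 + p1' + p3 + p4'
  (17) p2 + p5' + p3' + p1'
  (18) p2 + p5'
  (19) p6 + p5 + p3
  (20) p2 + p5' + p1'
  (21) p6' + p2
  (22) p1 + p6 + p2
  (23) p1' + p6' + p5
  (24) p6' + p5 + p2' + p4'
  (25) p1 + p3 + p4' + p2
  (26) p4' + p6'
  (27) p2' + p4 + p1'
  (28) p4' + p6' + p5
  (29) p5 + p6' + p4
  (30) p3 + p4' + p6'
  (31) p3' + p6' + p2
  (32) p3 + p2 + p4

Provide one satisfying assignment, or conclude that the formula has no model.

Try p3 = 1.
Try p4 = 1.
The clause (p6') is unit, so p6 = 0.
Try p2 = 1.
Try p5 = 0.
The clause (p1) is unit, so p1 = 1.
Every clause now holds.

p1 ↦ 1,  p2 ↦ 1,  p3 ↦ 1,  p4 ↦ 1,  p5 ↦ 0,  p6 ↦ 0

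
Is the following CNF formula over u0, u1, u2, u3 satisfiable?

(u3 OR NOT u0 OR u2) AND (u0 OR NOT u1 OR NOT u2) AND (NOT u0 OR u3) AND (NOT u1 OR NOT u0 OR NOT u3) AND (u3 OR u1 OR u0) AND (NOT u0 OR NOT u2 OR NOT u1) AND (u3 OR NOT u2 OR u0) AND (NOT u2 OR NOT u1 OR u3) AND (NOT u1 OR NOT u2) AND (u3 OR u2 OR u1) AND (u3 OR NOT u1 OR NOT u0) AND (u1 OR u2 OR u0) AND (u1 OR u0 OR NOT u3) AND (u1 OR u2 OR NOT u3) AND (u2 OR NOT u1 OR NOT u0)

Case u0 = false:
Case u1 = true:
From the singleton clause (NOT u2), u2 = false.
All clauses hold; u3 can take either value.
A satisfying assignment: u0=false; u1=true; u2=false; u3=true.

Yes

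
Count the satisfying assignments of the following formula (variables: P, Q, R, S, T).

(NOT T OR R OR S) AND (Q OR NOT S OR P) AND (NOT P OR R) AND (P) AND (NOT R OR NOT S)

4

There are 2^5 = 32 truth assignments over (P, Q, R, S, T).
Split on S. With S = true, the clauses containing S are satisfied and NOT S drops from the rest; 0 of the 2^4 = 16 assignments to the other variables satisfy what remains.
With S = false, by the same count on the reduced clause set, 4 assignments work.
(One model: P=T, Q=F, R=T, S=F, T=F.)
Total: 0 + 4 = 4.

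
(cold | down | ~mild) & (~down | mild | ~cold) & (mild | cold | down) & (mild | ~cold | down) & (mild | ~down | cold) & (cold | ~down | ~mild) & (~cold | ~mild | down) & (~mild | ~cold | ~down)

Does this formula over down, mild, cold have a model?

Case cold = 1:
Case down = 0:
Unit clause (mild) forces mild = 1.
That conflicts with the unit clause (~mild).
Undo down and try down = 1.
Unit clause (mild) forces mild = 1.
That conflicts with the unit clause (~mild).
Both values of down lead to a conflict.
Undo cold and try cold = 0.
Case down = 1:
Unit clause (mild) forces mild = 1.
That conflicts with the unit clause (~mild).
Undo down and try down = 0.
Unit clause (~mild) forces mild = 0.
That conflicts with the unit clause (mild).
Both values of down lead to a conflict.
Both values of cold lead to a conflict.
No assignment satisfies every clause.

No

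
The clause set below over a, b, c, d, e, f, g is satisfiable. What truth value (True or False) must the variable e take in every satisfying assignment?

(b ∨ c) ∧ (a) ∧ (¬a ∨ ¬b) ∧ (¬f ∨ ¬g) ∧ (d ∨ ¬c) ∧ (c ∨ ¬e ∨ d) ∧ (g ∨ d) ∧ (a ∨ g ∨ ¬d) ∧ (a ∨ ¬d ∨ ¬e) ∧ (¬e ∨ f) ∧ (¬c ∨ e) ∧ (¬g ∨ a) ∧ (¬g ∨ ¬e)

Suppose e = False.
Unit clause (a) forces a = True.
Unit clause (¬b) forces b = False.
Unit clause (c) forces c = True.
That conflicts with the unit clause (¬c).
So every satisfying assignment has e = True.

True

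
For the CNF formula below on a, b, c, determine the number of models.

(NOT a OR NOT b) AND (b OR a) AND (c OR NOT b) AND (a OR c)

There are 2^3 = 8 truth assignments over (a, b, c).
Split on b. With b = true, the clauses containing b are satisfied and NOT b drops from the rest; 1 of the 2^2 = 4 assignments to the other variables satisfy what remains.
With b = false, by the same count on the reduced clause set, 2 assignments work.
(One model: a=F, b=T, c=T.)
Total: 1 + 2 = 3.

3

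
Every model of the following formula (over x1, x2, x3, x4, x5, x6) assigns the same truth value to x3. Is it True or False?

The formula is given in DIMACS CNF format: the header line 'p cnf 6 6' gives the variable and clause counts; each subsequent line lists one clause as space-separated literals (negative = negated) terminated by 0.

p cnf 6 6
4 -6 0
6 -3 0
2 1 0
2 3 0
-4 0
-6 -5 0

Suppose x3 = True.
Unit clause (x6) forces x6 = True.
Unit clause (x4) forces x4 = True.
But (¬x4) is also a unit clause — contradiction.
So every satisfying assignment has x3 = False.

False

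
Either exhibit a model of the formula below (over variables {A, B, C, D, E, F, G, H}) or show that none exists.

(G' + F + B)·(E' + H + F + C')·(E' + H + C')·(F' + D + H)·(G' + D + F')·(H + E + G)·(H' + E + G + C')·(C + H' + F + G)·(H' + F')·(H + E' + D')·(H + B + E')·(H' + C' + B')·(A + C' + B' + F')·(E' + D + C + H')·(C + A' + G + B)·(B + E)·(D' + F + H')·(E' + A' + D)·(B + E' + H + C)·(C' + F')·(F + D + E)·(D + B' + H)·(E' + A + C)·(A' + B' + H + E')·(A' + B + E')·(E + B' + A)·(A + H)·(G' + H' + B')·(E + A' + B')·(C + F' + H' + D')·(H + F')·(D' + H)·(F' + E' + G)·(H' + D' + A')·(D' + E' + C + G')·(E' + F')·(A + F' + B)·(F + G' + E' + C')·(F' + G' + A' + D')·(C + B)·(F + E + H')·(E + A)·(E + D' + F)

A ↦ 0,  B ↦ 0,  C ↦ 1,  D ↦ 0,  E ↦ 1,  F ↦ 0,  G ↦ 0,  H ↦ 1

Branch on H: set H = 1.
From the singleton clause (F'), F = 0.
From the singleton clause (D'), D = 0.
From the singleton clause (E), E = 1.
From the singleton clause (C), C = 1.
From the singleton clause (B'), B = 0.
From the singleton clause (G'), G = 0.
From the singleton clause (A'), A = 0.
This assignment satisfies each clause.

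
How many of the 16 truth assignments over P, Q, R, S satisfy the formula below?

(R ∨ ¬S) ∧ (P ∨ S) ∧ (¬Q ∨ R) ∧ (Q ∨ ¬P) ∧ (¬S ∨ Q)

There are 2^4 = 16 truth assignments over (P, Q, R, S).
Split on S. With S = True, the clauses containing S are satisfied and ¬S drops from the rest; 2 of the 2^3 = 8 assignments to the other variables satisfy what remains.
With S = False, by the same count on the reduced clause set, 1 assignment works.
Total: 2 + 1 = 3.

3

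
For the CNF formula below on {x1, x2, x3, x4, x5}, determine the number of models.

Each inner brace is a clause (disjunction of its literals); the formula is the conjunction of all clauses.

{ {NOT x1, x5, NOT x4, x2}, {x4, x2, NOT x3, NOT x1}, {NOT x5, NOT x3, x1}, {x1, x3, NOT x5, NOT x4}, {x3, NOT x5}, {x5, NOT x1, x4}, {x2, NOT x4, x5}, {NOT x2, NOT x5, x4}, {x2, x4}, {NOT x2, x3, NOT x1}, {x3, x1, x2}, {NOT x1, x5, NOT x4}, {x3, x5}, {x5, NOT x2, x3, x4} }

There are 2^5 = 32 truth assignments over (x1, x2, x3, x4, x5).
Split on x1. With x1 = true, the clauses containing x1 are satisfied and NOT x1 drops from the rest; 2 of the 2^4 = 16 assignments to the other variables satisfy what remains.
With x1 = false, by the same count on the reduced clause set, 2 assignments work.
Total: 2 + 2 = 4.

4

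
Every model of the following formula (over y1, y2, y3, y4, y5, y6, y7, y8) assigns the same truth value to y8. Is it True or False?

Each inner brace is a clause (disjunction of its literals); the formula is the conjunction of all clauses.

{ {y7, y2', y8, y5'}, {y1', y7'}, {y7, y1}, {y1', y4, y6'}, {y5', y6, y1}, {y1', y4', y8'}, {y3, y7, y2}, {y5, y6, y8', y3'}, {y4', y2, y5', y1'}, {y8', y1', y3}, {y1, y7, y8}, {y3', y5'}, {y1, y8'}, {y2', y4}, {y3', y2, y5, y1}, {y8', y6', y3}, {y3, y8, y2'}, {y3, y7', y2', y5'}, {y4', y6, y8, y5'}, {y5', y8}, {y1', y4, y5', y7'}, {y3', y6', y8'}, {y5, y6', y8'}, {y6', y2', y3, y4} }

Suppose y8 = 1.
From the singleton clause (y1), y1 = 1.
From the singleton clause (y7'), y7 = 0.
From the singleton clause (y4'), y4 = 0.
From the singleton clause (y6'), y6 = 0.
From the singleton clause (y3), y3 = 1.
From the singleton clause (y5), y5 = 1.
But (y5') is also a unit clause — contradiction.
So every satisfying assignment has y8 = False.

False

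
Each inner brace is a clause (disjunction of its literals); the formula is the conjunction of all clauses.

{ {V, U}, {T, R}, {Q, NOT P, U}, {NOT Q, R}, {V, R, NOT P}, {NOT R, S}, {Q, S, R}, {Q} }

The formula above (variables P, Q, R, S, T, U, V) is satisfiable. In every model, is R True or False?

Suppose R = false.
Unit clause (T) forces T = true.
Unit clause (NOT Q) forces Q = false.
That conflicts with the unit clause (Q).
So every satisfying assignment has R = True.

True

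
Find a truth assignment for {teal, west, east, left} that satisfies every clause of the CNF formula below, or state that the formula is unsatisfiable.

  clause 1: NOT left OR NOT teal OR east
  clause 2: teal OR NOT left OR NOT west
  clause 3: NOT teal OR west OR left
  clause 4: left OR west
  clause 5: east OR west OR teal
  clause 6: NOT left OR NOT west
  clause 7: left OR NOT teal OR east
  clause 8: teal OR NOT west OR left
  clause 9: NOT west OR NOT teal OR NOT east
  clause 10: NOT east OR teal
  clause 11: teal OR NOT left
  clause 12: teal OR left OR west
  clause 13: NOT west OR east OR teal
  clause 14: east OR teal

teal=true; west=false; east=true; left=true

Branch on left: set left = true.
Unit clause (NOT west) forces west = false.
Unit clause (teal) forces teal = true.
Unit clause (east) forces east = true.
Every clause now holds.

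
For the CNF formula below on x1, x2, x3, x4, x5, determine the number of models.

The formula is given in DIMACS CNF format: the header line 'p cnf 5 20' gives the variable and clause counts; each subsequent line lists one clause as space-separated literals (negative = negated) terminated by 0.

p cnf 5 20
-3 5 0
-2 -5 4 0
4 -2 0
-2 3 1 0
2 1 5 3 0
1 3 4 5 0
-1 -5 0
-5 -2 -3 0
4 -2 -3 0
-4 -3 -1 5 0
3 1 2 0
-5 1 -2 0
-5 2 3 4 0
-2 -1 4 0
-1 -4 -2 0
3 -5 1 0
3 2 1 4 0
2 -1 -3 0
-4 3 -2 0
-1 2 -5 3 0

4

There are 2^5 = 32 truth assignments over (x1, x2, x3, x4, x5).
Split on x4. With x4 = True, the clauses containing x4 are satisfied and ¬x4 drops from the rest; 2 of the 2^4 = 16 assignments to the other variables satisfy what remains.
With x4 = False, by the same count on the reduced clause set, 2 assignments work.
Total: 2 + 2 = 4.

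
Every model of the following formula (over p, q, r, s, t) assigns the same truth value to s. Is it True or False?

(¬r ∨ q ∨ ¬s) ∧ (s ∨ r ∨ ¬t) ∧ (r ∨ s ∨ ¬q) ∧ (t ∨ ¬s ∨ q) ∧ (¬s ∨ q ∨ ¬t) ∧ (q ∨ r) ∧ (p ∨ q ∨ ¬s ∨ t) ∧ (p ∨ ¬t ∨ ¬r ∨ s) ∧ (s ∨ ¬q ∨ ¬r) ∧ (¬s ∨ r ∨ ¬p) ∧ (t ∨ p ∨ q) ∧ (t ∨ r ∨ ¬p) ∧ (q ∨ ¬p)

True

Suppose s = False.
Try r = True.
The clause (¬q) is unit, so q = False.
The clause (¬p) is unit, so p = False.
The clause (¬t) is unit, so t = False.
Now (t) is unsatisfied and unit — conflict.
That branch fails; take r = False instead.
The clause (¬t) is unit, so t = False.
The clause (¬q) is unit, so q = False.
Now (q) is unsatisfied and unit — conflict.
Either choice for r ends in contradiction.
So every satisfying assignment has s = True.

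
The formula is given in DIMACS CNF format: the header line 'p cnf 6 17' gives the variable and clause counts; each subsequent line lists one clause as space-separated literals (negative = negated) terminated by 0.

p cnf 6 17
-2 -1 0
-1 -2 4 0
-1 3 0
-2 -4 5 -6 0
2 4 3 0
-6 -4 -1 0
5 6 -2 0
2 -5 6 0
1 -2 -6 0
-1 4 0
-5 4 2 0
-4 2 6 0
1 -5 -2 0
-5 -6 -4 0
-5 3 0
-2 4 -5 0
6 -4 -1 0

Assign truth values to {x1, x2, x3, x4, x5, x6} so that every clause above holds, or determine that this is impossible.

x1 ↦ False, x2 ↦ False, x3 ↦ False, x4 ↦ True, x5 ↦ False, x6 ↦ True

Try x2 = False.
Try x1 = False.
Try x4 = True.
From the singleton clause (x6), x6 = True.
From the singleton clause (¬x5), x5 = False.
Every clause is now satisfied; x3 is unconstrained.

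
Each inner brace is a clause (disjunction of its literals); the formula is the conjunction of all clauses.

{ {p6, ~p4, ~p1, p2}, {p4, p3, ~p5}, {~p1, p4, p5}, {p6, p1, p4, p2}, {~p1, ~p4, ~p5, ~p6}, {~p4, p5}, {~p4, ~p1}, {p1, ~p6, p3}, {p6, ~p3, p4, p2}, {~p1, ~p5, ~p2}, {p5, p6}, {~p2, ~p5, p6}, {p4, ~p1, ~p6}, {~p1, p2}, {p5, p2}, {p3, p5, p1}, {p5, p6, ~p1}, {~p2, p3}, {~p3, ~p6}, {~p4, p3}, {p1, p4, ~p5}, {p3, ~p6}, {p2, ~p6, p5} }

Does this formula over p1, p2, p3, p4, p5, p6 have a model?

Branch on p4: set p4 = 1.
The clause (p5) is unit, so p5 = 1.
The clause (~p1) is unit, so p1 = 0.
The clause (p3) is unit, so p3 = 1.
The clause (~p6) is unit, so p6 = 0.
The clause (~p2) is unit, so p2 = 0.
All clauses are satisfied.
A satisfying assignment: p1 ↦ 0, p2 ↦ 0, p3 ↦ 1, p4 ↦ 1, p5 ↦ 1, p6 ↦ 0.

Yes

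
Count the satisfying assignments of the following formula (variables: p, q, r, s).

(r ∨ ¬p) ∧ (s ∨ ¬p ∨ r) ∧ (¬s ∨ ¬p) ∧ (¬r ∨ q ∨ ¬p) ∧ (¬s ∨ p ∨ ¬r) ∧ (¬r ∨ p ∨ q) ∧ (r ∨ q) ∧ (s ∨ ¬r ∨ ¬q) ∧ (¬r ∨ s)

2

There are 2^4 = 16 truth assignments over (p, q, r, s).
Check each against the 9 clauses (columns in the order p, q, r, s):
  F F F F  ✗ fails (r ∨ q)
  F F F T  ✗ fails (r ∨ q)
  F F T F  ✗ fails (¬r ∨ p ∨ q)
  F F T T  ✗ fails (¬s ∨ p ∨ ¬r)
  F T F F  ✓ satisfies all
  F T F T  ✓ satisfies all
  F T T F  ✗ fails (s ∨ ¬r ∨ ¬q)
  F T T T  ✗ fails (¬s ∨ p ∨ ¬r)
  T F F F  ✗ fails (r ∨ ¬p)
  T F F T  ✗ fails (r ∨ ¬p)
  T F T F  ✗ fails (¬r ∨ q ∨ ¬p)
  T F T T  ✗ fails (¬s ∨ ¬p)
  T T F F  ✗ fails (r ∨ ¬p)
  T T F T  ✗ fails (r ∨ ¬p)
  T T T F  ✗ fails (s ∨ ¬r ∨ ¬q)
  T T T T  ✗ fails (¬s ∨ ¬p)
2 of the 16 rows are models.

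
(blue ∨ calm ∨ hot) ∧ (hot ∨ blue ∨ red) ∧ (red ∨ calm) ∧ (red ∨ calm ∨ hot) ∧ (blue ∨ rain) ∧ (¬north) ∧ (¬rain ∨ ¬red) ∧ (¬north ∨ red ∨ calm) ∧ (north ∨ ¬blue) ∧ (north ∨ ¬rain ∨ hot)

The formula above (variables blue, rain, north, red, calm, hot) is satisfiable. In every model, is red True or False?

Suppose red = True.
Unit clause (¬north) forces north = False.
Unit clause (¬rain) forces rain = False.
Unit clause (blue) forces blue = True.
That conflicts with the unit clause (¬blue).
So every satisfying assignment has red = False.

False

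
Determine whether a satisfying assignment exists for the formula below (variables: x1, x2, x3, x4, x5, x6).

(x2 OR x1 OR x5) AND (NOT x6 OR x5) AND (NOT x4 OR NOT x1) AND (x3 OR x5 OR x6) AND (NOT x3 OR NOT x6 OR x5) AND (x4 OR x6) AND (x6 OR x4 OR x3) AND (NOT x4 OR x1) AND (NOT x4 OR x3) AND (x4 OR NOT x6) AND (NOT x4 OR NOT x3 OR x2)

No

Suppose x6 = false.
(x4) alone gives x4 = true.
(NOT x1) alone gives x1 = false.
That conflicts with the unit clause (x1).
So x6 must be the other value — set x6 = true.
(x5) alone gives x5 = true.
(x4) alone gives x4 = true.
(NOT x1) alone gives x1 = false.
That conflicts with the unit clause (x1).
Either choice for x6 ends in contradiction.
No assignment satisfies every clause.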